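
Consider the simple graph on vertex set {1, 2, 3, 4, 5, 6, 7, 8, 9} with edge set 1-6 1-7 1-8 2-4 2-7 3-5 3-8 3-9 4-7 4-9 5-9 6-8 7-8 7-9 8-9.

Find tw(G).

2

A width-2 tree decomposition is:
Bags: B1 = {3, 8, 9}  B2 = {7, 8, 9}  B3 = {3, 5, 9}  B4 = {4, 7, 9}  B5 = {2, 4, 7}  B6 = {1, 7, 8}  B7 = {1, 6, 8}
Tree: B1–B2, B1–B3, B2–B4, B4–B5, B2–B6, B6–B7
The largest bag has 3 vertices, giving width 2; this decomposition certifies tw(G) ≤ 2. Conversely, {3, 8, 9} is a clique of size 3, and the vertices of any clique must share a bag in every tree decomposition; so some bag has ≥ 3 vertices and tw(G) ≥ 2. Hence tw(G) = 2 exactly.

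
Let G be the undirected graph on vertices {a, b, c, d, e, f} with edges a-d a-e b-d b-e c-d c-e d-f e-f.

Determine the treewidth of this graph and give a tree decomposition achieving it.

Treewidth 2.
Bags: B1 = {b, d, e}  B2 = {a, d, e}  B3 = {c, d, e}  B4 = {d, e, f}
Tree: B1–B2, B2–B3, B3–B4

Each bag holds 3 vertices, so the decomposition has width 2, which upper-bounds the treewidth. The edges b–e–a–d–b form a cycle, so G is not a tree and its treewidth is at least 2. Therefore the treewidth is 2.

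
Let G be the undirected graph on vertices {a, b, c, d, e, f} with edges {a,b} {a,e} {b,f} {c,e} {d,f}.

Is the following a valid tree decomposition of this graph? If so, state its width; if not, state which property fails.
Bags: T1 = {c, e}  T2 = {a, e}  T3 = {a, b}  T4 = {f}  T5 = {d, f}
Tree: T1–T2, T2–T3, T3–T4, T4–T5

A tree decomposition must satisfy three properties: every vertex lies in some bag; for every edge, both endpoints lie together in some bag; and for every vertex, the bags containing it form a connected subtree. Here edge (b,f) lies in no bag, so the decomposition is invalid.

No — edge (b,f) lies in no bag.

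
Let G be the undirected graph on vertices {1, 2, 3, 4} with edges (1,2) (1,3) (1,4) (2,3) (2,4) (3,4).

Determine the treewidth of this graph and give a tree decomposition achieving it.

Treewidth 3.
Bags: B1 = {1, 2, 3, 4}
Tree: (single bag)

With just one bag of size 4, the width is 4 − 1 = 3, so tw(G) ≤ 3. On the other hand G contains the 4-clique {1, 2, 3, 4}. A clique must lie in a single bag of any decomposition, so no decomposition can have width below 3. Therefore the treewidth is 3.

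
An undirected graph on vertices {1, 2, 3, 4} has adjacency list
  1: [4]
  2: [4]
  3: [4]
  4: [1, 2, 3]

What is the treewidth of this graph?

1

A width-1 tree decomposition is:
Bags: B1 = {1, 4}  B2 = {2, 4}  B3 = {3, 4}
Tree: B1–B2, B1–B3
Each bag holds 2 vertices, so the decomposition has width 1, which upper-bounds the treewidth. Any graph with an edge has treewidth ≥ 1, and G has the edge 4–1. Hence tw(G) = 1 exactly.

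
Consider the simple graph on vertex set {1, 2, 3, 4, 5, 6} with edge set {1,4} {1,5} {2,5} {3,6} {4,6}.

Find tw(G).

1

A width-1 tree decomposition is:
Bags: B1 = {2, 5}  B2 = {1, 5}  B3 = {1, 4}  B4 = {4, 6}  B5 = {3, 6}
Tree: B1–B2, B2–B3, B3–B4, B4–B5
Every bag has size at most 2, so the width is 2 − 1 = 1 and tw(G) ≤ 1. Since G has at least one edge (e.g. 2–5), it is not an edgeless graph, so tw(G) ≥ 1. Hence tw(G) = 1 exactly.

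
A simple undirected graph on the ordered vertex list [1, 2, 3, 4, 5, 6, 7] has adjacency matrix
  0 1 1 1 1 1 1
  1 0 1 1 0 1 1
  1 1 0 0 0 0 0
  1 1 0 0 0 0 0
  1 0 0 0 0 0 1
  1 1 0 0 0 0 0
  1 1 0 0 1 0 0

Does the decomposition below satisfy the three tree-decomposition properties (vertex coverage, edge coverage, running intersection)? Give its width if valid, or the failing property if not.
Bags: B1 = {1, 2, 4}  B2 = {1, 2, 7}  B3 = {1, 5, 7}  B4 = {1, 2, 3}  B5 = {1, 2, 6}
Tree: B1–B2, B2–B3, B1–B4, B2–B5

Every vertex of G appears in some bag (union = {1, 2, 3, 4, 5, 6, 7}); every edge is covered by a bag; and for each vertex v the set of bags containing v is connected in the bag tree. The decomposition is therefore valid. The largest bag has 3 vertices, so the width is 2.

Yes; width 2.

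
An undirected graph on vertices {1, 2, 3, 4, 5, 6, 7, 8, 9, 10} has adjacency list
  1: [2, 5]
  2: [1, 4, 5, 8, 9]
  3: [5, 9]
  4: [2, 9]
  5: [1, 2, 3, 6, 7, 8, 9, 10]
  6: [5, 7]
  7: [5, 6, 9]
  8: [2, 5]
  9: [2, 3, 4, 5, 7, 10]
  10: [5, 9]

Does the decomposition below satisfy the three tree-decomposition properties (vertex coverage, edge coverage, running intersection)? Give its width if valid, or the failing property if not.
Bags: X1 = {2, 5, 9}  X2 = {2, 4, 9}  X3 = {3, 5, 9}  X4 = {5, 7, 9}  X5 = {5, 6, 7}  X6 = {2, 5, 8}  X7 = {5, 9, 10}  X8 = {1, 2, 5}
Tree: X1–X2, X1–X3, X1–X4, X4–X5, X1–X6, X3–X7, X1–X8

Checking the three conditions: (i) the bags cover all of {1, 2, 3, 4, 5, 6, 7, 8, 9, 10}; (ii) for each edge, some bag contains both endpoints; (iii) the bags containing any fixed vertex form a subtree. All hold, so the decomposition is valid with width 3 − 1 = 2.

Yes; width 2.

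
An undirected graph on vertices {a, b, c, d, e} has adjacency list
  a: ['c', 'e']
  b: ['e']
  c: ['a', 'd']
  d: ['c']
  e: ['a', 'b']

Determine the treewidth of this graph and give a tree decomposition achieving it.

The largest bag has 2 vertices, giving width 1; this decomposition certifies tw(G) ≤ 1. Any graph with an edge has treewidth ≥ 1, and G has the edge b–e. Hence tw(G) = 1 exactly.

Treewidth 1.
One such decomposition:
Bags: B1 = {b, e}  B2 = {a, e}  B3 = {a, c}  B4 = {c, d}
Tree: B1–B2, B2–B3, B3–B4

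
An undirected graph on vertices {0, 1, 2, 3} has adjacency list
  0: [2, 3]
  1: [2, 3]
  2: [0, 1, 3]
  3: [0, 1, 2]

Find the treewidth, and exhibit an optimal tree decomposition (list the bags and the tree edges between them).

Every bag has size at most 3, so the width is 3 − 1 = 2 and tw(G) ≤ 2. Conversely, {0, 2, 3} is a clique of size 3, and the vertices of any clique must share a bag in every tree decomposition; so some bag has ≥ 3 vertices and tw(G) ≥ 2. Hence tw(G) = 2 exactly.

Treewidth 2.
One optimal decomposition is:
Bags: B1 = {0, 2, 3}  B2 = {1, 2, 3}
Tree: B1–B2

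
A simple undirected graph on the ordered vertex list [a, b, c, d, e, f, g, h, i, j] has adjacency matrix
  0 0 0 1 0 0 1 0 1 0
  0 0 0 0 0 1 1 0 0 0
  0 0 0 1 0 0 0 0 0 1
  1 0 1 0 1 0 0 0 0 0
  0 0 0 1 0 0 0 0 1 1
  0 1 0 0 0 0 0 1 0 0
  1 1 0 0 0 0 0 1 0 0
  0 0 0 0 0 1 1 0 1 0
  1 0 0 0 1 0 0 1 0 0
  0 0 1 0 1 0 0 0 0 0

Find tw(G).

2

A width-2 tree decomposition is:
Bags: B1 = {c, e, j}  B2 = {c, d, e}  B3 = {d, e, i}  B4 = {a, d, i}  B5 = {a, h, i}  B6 = {a, g, h}  B7 = {f, g, h}  B8 = {b, f, g}
Tree: B1–B2, B2–B3, B3–B4, B4–B5, B5–B6, B6–B7, B7–B8
Every bag has size at most 3, so the width is 3 − 1 = 2 and tw(G) ≤ 2. For the lower bound, G contains the cycle j–c–d–e–j, so G is not a forest; only forests have treewidth ≤ 1, hence tw(G) ≥ 2. Combining the bounds, tw(G) = 2.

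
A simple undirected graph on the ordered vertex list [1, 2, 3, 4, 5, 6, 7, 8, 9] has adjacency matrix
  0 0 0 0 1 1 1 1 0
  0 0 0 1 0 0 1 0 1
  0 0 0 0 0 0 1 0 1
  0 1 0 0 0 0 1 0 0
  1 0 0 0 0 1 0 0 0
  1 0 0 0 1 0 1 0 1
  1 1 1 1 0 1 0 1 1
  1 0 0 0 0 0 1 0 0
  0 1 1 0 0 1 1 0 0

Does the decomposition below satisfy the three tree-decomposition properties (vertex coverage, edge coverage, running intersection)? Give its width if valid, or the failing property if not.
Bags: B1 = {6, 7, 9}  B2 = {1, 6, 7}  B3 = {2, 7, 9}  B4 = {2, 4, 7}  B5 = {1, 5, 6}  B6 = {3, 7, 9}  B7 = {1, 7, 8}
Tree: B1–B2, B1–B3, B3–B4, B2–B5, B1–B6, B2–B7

Yes; width 2.

Every vertex of G appears in some bag (union = {1, 2, 3, 4, 5, 6, 7, 8, 9}); every edge is covered by a bag; and for each vertex v the set of bags containing v is connected in the bag tree. The decomposition is therefore valid. The largest bag has 3 vertices, so the width is 2.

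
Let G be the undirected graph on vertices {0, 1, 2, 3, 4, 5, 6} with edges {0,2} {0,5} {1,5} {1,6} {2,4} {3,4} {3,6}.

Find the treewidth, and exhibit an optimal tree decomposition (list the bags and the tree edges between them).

The largest bag has 3 vertices, giving width 2; this decomposition certifies tw(G) ≤ 2. The edges 0–5–1–6–3–4–2–0 form a cycle, so G is not a tree and its treewidth is at least 2. Hence tw(G) = 2 exactly.

Treewidth 2.
One optimal decomposition is:
Bags: B1 = {0, 1, 5}  B2 = {0, 1, 6}  B3 = {0, 3, 6}  B4 = {0, 3, 4}  B5 = {0, 2, 4}
Tree: B1–B2, B2–B3, B3–B4, B4–B5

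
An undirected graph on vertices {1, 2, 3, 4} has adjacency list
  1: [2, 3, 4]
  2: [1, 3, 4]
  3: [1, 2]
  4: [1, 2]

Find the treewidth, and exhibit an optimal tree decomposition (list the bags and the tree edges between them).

Every bag has size at most 3, so the width is 3 − 1 = 2 and tw(G) ≤ 2. For the lower bound, the 3 vertices {1, 2, 3} are pairwise adjacent, and any tree decomposition puts a clique entirely inside one bag — forcing width ≥ 2. Combining the bounds, tw(G) = 2.

Treewidth 2.
One optimal decomposition is:
Bags: B1 = {1, 2, 4}  B2 = {1, 2, 3}
Tree: B1–B2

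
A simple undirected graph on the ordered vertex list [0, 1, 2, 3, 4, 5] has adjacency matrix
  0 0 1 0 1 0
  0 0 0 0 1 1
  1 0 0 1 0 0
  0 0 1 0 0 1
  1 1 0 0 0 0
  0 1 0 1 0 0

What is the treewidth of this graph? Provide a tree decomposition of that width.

Treewidth 2.
Bags: B1 = {0, 2, 4}  B2 = {2, 3, 4}  B3 = {3, 4, 5}  B4 = {1, 4, 5}
Tree: B1–B2, B2–B3, B3–B4

Each bag holds 3 vertices, so the decomposition has width 2, which upper-bounds the treewidth. Since 4–0–2–3–5–1–4 is a cycle in G, G is not acyclic. Forests are exactly the graphs of treewidth ≤ 1, so tw(G) ≥ 2. The upper and lower bounds meet at 2, so that is the treewidth.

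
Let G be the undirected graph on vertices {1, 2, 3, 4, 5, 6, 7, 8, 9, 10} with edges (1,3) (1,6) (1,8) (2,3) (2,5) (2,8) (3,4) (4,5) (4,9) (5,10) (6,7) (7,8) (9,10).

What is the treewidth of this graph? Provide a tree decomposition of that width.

The largest bag has 3 vertices, giving width 2; this decomposition certifies tw(G) ≤ 2. Since 7–6–1–8–7 is a cycle in G, G is not acyclic. Forests are exactly the graphs of treewidth ≤ 1, so tw(G) ≥ 2. The upper and lower bounds meet at 2, so that is the treewidth.

Treewidth 2.
One such decomposition:
Bags: B1 = {6, 7, 8}  B2 = {1, 6, 8}  B3 = {1, 2, 8}  B4 = {1, 2, 3}  B5 = {2, 3, 5}  B6 = {3, 4, 5}  B7 = {4, 5, 10}  B8 = {4, 9, 10}
Tree: B1–B2, B2–B3, B3–B4, B4–B5, B5–B6, B6–B7, B7–B8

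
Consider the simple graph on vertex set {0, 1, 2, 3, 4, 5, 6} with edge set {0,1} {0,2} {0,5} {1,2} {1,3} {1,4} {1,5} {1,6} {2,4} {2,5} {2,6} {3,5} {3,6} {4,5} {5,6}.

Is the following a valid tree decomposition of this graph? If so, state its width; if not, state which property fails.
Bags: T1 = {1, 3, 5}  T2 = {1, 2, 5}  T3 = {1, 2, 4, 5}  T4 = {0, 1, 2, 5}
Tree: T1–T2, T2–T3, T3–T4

A tree decomposition must satisfy three properties: every vertex lies in some bag; for every edge, both endpoints lie together in some bag; and for every vertex, the bags containing it form a connected subtree. Here vertex 6 appears in no bag, so the decomposition is invalid.

No — vertex 6 appears in no bag.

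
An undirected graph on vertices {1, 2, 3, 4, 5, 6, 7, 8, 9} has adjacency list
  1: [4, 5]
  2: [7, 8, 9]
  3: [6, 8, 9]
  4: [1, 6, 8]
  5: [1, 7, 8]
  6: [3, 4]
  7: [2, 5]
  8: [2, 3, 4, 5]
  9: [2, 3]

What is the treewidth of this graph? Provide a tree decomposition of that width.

The largest bag has 4 vertices, giving width 3; this decomposition certifies tw(G) ≤ 3. For the lower bound: the 4 vertex sets {1,5,7}, {4}, {8}, {2,3,6,9} are disjoint, each induces a connected subgraph, and every pair is joined by at least one edge of G. Contracting each set to a single vertex therefore yields K_{4} as a minor, and since treewidth is minor-monotone, tw(G) ≥ tw(K_{4}) = 3. Therefore the treewidth is 3.

Treewidth 3.
One such decomposition:
Bags: B1 = {1, 4, 5, 7}  B2 = {4, 5, 7, 8}  B3 = {2, 4, 7, 8}  B4 = {2, 4, 6, 8}  B5 = {2, 3, 6, 8}  B6 = {2, 3, 6, 9}
Tree: B1–B2, B2–B3, B3–B4, B4–B5, B5–B6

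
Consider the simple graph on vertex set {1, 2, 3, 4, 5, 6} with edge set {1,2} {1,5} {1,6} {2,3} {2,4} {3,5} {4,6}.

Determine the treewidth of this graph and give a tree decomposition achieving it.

Treewidth 2.
One optimal decomposition is:
Bags: B1 = {2, 4, 6}  B2 = {1, 2, 6}  B3 = {1, 2, 3}  B4 = {1, 3, 5}
Tree: B1–B2, B2–B3, B3–B4

Each bag holds 3 vertices, so the decomposition has width 2, which upper-bounds the treewidth. The edges 4–6–1–2–4 form a cycle, so G is not a tree and its treewidth is at least 2. Combining the bounds, tw(G) = 2.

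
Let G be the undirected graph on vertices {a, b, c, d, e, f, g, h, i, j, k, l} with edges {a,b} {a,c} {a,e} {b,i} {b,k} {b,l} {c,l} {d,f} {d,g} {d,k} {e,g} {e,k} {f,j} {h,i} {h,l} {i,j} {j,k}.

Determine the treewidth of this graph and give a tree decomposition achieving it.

Each bag holds 4 vertices, so the decomposition has width 3, which upper-bounds the treewidth. For the lower bound: the 4 vertex sets {c,h,l}, {i}, {b}, {a,e,j,k} are disjoint, each induces a connected subgraph, and every pair is joined by at least one edge of G. Contracting each set to a single vertex therefore yields K_{4} as a minor, and since treewidth is minor-monotone, tw(G) ≥ tw(K_{4}) = 3. Therefore the treewidth is 3.

Treewidth 3.
One optimal decomposition is:
Bags: B1 = {c, h, i, l}  B2 = {b, c, i, l}  B3 = {a, b, c, i}  B4 = {a, b, i, j}  B5 = {a, b, j, k}  B6 = {a, e, j, k}  B7 = {e, f, j, k}  B8 = {d, e, f, k}  B9 = {d, e, f, g}
Tree: B1–B2, B2–B3, B3–B4, B4–B5, B5–B6, B6–B7, B7–B8, B8–B9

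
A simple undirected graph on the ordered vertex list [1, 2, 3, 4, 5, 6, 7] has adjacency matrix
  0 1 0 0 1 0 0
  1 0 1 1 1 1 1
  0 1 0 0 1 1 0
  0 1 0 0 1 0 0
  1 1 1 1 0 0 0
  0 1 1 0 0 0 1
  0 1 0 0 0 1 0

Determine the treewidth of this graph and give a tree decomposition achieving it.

Every bag has size at most 3, so the width is 3 − 1 = 2 and tw(G) ≤ 2. On the other hand G contains the 3-clique {1, 2, 5}. A clique must lie in a single bag of any decomposition, so no decomposition can have width below 2. Hence tw(G) = 2 exactly.

Treewidth 2.
Bags: B1 = {1, 2, 5}  B2 = {2, 3, 5}  B3 = {2, 4, 5}  B4 = {2, 3, 6}  B5 = {2, 6, 7}
Tree: B1–B2, B2–B3, B2–B4, B4–B5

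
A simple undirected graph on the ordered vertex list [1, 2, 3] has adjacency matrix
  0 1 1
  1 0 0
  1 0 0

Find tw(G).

1

A width-1 tree decomposition is:
Bags: B1 = {1, 2}  B2 = {1, 3}
Tree: B1–B2
Each bag holds 2 vertices, so the decomposition has width 1, which upper-bounds the treewidth. G has an edge, so its treewidth is at least 1. The upper and lower bounds meet at 1, so that is the treewidth.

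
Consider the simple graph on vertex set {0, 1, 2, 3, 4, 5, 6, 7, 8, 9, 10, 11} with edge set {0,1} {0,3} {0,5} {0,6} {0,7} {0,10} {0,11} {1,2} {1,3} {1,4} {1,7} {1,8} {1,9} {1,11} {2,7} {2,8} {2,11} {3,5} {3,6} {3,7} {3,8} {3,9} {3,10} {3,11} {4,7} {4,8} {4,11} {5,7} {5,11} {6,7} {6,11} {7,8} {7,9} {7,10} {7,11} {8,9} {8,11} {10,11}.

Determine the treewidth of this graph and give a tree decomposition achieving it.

Each bag holds 5 vertices, so the decomposition has width 4, which upper-bounds the treewidth. For the lower bound, the 5 vertices {1, 3, 7, 8, 9} are pairwise adjacent, and any tree decomposition puts a clique entirely inside one bag — forcing width ≥ 4. The upper and lower bounds meet at 4, so that is the treewidth.

Treewidth 4.
Bags: B1 = {0, 3, 5, 7, 11}  B2 = {0, 3, 7, 10, 11}  B3 = {0, 1, 3, 7, 11}  B4 = {1, 3, 7, 8, 11}  B5 = {1, 2, 7, 8, 11}  B6 = {1, 4, 7, 8, 11}  B7 = {1, 3, 7, 8, 9}  B8 = {0, 3, 6, 7, 11}
Tree: B1–B2, B2–B3, B3–B4, B4–B5, B5–B6, B4–B7, B2–B8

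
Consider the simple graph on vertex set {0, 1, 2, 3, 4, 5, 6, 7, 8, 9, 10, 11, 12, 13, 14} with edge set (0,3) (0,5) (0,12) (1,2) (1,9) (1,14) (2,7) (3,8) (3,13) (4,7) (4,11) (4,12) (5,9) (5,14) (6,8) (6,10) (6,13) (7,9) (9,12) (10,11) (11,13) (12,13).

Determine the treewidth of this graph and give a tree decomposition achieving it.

Treewidth 3.
Bags: B1 = {1, 2, 7, 14}  B2 = {1, 7, 9, 14}  B3 = {5, 7, 9, 14}  B4 = {4, 5, 7, 9}  B5 = {4, 5, 9, 12}  B6 = {0, 4, 5, 12}  B7 = {0, 4, 11, 12}  B8 = {0, 11, 12, 13}  B9 = {0, 3, 11, 13}  B10 = {3, 10, 11, 13}  B11 = {3, 6, 10, 13}  B12 = {3, 6, 8, 10}
Tree: B1–B2, B2–B3, B3–B4, B4–B5, B5–B6, B6–B7, B7–B8, B8–B9, B9–B10, B10–B11, B11–B12

Every bag has size at most 4, so the width is 4 − 1 = 3 and tw(G) ≤ 3. For the lower bound: the 4 vertex sets {1,2,14}, {7}, {9}, {0,4,5,12} are disjoint, each induces a connected subgraph, and every pair is joined by at least one edge of G. Contracting each set to a single vertex therefore yields K_{4} as a minor, and since treewidth is minor-monotone, tw(G) ≥ tw(K_{4}) = 3. Combining the bounds, tw(G) = 3.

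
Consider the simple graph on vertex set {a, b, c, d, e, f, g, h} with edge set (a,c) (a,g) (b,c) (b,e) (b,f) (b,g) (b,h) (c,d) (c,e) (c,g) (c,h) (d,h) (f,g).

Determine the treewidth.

2

A width-2 tree decomposition is:
Bags: B1 = {b, c, h}  B2 = {c, d, h}  B3 = {b, c, e}  B4 = {b, c, g}  B5 = {b, f, g}  B6 = {a, c, g}
Tree: B1–B2, B1–B3, B3–B4, B4–B5, B4–B6
Every bag has size at most 3, so the width is 3 − 1 = 2 and tw(G) ≤ 2. On the other hand G contains the 3-clique {c, d, h}. A clique must lie in a single bag of any decomposition, so no decomposition can have width below 2. Combining the bounds, tw(G) = 2.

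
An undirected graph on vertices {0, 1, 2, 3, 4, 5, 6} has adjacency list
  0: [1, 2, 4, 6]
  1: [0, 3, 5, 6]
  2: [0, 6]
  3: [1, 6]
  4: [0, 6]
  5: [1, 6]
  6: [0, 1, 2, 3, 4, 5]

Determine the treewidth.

2

A width-2 tree decomposition is:
Bags: B1 = {0, 1, 6}  B2 = {1, 3, 6}  B3 = {0, 2, 6}  B4 = {0, 4, 6}  B5 = {1, 5, 6}
Tree: B1–B2, B1–B3, B1–B4, B1–B5
Every bag has size at most 3, so the width is 3 − 1 = 2 and tw(G) ≤ 2. For the lower bound, the 3 vertices {0, 1, 6} are pairwise adjacent, and any tree decomposition puts a clique entirely inside one bag — forcing width ≥ 2. Hence tw(G) = 2 exactly.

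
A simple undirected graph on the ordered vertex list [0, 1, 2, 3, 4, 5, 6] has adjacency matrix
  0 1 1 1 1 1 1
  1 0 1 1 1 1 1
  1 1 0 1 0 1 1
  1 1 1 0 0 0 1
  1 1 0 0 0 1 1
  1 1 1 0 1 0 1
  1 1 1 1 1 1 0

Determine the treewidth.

4

A width-4 tree decomposition is:
Bags: B1 = {0, 1, 2, 5, 6}  B2 = {0, 1, 4, 5, 6}  B3 = {0, 1, 2, 3, 6}
Tree: B1–B2, B1–B3
The largest bag has 5 vertices, giving width 4; this decomposition certifies tw(G) ≤ 4. For the lower bound, the 5 vertices {0, 1, 2, 3, 6} are pairwise adjacent, and any tree decomposition puts a clique entirely inside one bag — forcing width ≥ 4. The upper and lower bounds meet at 4, so that is the treewidth.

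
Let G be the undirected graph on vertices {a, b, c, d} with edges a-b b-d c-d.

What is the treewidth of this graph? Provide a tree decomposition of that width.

Every bag has size at most 2, so the width is 2 − 1 = 1 and tw(G) ≤ 1. Since G has at least one edge (e.g. a–b), it is not an edgeless graph, so tw(G) ≥ 1. Hence tw(G) = 1 exactly.

Treewidth 1.
One optimal decomposition is:
Bags: B1 = {a, b}  B2 = {b, d}  B3 = {c, d}
Tree: B1–B2, B2–B3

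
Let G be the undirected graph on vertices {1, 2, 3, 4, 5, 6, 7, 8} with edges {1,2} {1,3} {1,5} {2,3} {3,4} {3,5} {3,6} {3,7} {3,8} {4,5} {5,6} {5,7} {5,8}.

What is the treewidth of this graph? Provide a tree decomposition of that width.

Treewidth 2.
One optimal decomposition is:
Bags: B1 = {3, 5, 8}  B2 = {1, 3, 5}  B3 = {3, 5, 6}  B4 = {3, 4, 5}  B5 = {1, 2, 3}  B6 = {3, 5, 7}
Tree: B1–B2, B2–B3, B1–B4, B2–B5, B3–B6

The largest bag has 3 vertices, giving width 2; this decomposition certifies tw(G) ≤ 2. For the lower bound, the 3 vertices {1, 2, 3} are pairwise adjacent, and any tree decomposition puts a clique entirely inside one bag — forcing width ≥ 2. Hence tw(G) = 2 exactly.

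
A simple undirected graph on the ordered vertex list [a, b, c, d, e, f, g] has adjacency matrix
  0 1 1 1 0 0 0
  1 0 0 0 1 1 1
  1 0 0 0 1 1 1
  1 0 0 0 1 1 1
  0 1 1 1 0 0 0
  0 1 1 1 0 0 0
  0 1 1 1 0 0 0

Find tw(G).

A width-3 tree decomposition is:
Bags: B1 = {b, c, d, g}  B2 = {b, c, d, e}  B3 = {a, b, c, d}  B4 = {b, c, d, f}
Tree: B1–B2, B2–B3, B3–B4
Every bag has size at most 4, so the width is 4 − 1 = 3 and tw(G) ≤ 3. For the lower bound: the 4 vertex sets {c,g}, {b,e}, {d}, {a} are disjoint, each induces a connected subgraph, and every pair is joined by at least one edge of G. Contracting each set to a single vertex therefore yields K_{4} as a minor, and since treewidth is minor-monotone, tw(G) ≥ tw(K_{4}) = 3. Combining the bounds, tw(G) = 3.

3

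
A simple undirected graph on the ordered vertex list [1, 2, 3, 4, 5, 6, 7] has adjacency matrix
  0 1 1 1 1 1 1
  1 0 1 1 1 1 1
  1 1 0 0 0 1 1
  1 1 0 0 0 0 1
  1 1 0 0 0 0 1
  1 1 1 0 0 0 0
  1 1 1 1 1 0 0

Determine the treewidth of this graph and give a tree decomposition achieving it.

Treewidth 3.
Bags: B1 = {1, 2, 5, 7}  B2 = {1, 2, 3, 7}  B3 = {1, 2, 3, 6}  B4 = {1, 2, 4, 7}
Tree: B1–B2, B2–B3, B1–B4

Every bag has size at most 4, so the width is 4 − 1 = 3 and tw(G) ≤ 3. On the other hand G contains the 4-clique {1, 2, 3, 6}. A clique must lie in a single bag of any decomposition, so no decomposition can have width below 3. The upper and lower bounds meet at 3, so that is the treewidth.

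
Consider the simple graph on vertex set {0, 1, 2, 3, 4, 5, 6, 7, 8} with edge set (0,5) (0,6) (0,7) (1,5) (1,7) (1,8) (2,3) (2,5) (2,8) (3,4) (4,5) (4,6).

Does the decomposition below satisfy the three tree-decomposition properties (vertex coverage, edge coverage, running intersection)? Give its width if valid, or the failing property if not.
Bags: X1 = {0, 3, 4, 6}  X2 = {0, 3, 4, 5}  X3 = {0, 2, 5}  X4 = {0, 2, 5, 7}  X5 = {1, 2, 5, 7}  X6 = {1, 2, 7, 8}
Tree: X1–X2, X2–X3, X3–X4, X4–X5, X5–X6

No — edge (3,2) lies in no bag.

A tree decomposition must satisfy three properties: every vertex lies in some bag; for every edge, both endpoints lie together in some bag; and for every vertex, the bags containing it form a connected subtree. Here edge (3,2) lies in no bag, so the decomposition is invalid.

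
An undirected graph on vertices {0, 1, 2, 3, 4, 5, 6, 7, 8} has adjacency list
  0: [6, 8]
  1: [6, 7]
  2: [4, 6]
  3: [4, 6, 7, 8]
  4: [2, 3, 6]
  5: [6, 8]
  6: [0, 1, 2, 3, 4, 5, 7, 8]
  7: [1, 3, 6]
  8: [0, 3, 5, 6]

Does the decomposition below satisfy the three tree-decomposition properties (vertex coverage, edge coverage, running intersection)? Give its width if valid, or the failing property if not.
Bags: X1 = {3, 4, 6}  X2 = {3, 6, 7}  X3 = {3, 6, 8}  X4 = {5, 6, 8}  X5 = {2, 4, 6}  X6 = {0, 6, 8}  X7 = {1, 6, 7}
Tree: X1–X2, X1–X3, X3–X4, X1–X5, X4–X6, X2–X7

Yes; width 2.

Checking the three conditions: (i) the bags cover all of {0, 1, 2, 3, 4, 5, 6, 7, 8}; (ii) for each edge, some bag contains both endpoints; (iii) the bags containing any fixed vertex form a subtree. All hold, so the decomposition is valid with width 3 − 1 = 2.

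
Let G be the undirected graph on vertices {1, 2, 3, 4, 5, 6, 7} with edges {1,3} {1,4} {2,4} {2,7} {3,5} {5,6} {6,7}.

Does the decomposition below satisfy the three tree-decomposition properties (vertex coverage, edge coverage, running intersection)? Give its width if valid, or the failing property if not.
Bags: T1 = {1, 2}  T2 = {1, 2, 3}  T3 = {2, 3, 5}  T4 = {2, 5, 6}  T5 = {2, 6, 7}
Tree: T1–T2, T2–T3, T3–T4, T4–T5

No — vertex 4 appears in no bag.

A tree decomposition must satisfy three properties: every vertex lies in some bag; for every edge, both endpoints lie together in some bag; and for every vertex, the bags containing it form a connected subtree. Here vertex 4 appears in no bag, so the decomposition is invalid.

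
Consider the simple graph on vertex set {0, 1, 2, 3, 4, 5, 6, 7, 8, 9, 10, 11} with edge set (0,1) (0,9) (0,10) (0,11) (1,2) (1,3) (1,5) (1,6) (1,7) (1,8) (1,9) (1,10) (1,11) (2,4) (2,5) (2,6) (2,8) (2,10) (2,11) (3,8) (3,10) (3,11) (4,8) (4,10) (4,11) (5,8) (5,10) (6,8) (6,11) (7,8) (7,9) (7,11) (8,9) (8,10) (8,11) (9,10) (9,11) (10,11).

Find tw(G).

A width-4 tree decomposition is:
Bags: B1 = {2, 4, 8, 10, 11}  B2 = {1, 2, 8, 10, 11}  B3 = {1, 8, 9, 10, 11}  B4 = {0, 1, 9, 10, 11}  B5 = {1, 3, 8, 10, 11}  B6 = {1, 2, 5, 8, 10}  B7 = {1, 7, 8, 9, 11}  B8 = {1, 2, 6, 8, 11}
Tree: B1–B2, B2–B3, B3–B4, B3–B5, B2–B6, B3–B7, B2–B8
Every bag has size at most 5, so the width is 5 − 1 = 4 and tw(G) ≤ 4. On the other hand G contains the 5-clique {0, 1, 9, 10, 11}. A clique must lie in a single bag of any decomposition, so no decomposition can have width below 4. Therefore the treewidth is 4.

4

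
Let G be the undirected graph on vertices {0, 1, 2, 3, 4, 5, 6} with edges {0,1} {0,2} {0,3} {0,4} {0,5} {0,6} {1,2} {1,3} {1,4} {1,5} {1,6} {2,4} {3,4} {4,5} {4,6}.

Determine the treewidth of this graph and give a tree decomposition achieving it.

Treewidth 3.
Bags: B1 = {0, 1, 3, 4}  B2 = {0, 1, 4, 6}  B3 = {0, 1, 4, 5}  B4 = {0, 1, 2, 4}
Tree: B1–B2, B2–B3, B3–B4

Every bag has size at most 4, so the width is 4 − 1 = 3 and tw(G) ≤ 3. On the other hand G contains the 4-clique {0, 1, 2, 4}. A clique must lie in a single bag of any decomposition, so no decomposition can have width below 3. The upper and lower bounds meet at 3, so that is the treewidth.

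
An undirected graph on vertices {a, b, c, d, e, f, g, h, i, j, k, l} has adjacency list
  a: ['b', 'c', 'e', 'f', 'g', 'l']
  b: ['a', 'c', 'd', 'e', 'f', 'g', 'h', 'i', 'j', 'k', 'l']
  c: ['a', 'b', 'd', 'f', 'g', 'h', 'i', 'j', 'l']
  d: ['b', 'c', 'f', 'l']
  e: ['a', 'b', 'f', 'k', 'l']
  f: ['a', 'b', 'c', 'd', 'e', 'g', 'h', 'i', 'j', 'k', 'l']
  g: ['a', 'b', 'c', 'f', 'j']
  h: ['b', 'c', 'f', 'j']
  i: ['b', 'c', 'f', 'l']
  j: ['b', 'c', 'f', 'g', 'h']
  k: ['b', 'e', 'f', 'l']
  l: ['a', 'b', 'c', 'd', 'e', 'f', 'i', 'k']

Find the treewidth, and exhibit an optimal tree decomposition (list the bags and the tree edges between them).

Treewidth 4.
Bags: B1 = {a, b, c, f, l}  B2 = {a, b, e, f, l}  B3 = {b, e, f, k, l}  B4 = {a, b, c, f, g}  B5 = {b, c, d, f, l}  B6 = {b, c, f, g, j}  B7 = {b, c, f, h, j}  B8 = {b, c, f, i, l}
Tree: B1–B2, B2–B3, B1–B4, B1–B5, B4–B6, B6–B7, B1–B8

Each bag holds 5 vertices, so the decomposition has width 4, which upper-bounds the treewidth. On the other hand G contains the 5-clique {a, b, e, f, l}. A clique must lie in a single bag of any decomposition, so no decomposition can have width below 4. Therefore the treewidth is 4.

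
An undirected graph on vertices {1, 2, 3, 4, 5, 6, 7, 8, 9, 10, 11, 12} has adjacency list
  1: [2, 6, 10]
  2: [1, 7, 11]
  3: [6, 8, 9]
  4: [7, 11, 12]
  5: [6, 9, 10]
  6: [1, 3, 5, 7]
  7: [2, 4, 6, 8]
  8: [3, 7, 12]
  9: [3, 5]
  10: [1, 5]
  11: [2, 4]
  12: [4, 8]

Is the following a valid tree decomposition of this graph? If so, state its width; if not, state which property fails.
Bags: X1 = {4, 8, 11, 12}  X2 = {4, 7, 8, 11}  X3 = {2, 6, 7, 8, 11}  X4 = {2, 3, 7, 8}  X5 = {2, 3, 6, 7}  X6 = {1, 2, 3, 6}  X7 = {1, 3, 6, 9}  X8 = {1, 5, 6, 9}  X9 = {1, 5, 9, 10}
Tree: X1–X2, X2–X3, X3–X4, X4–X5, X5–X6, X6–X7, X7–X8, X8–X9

No — bags containing vertex 6 are not connected in the tree.

A tree decomposition must satisfy three properties: every vertex lies in some bag; for every edge, both endpoints lie together in some bag; and for every vertex, the bags containing it form a connected subtree. Here bags containing vertex 6 are not connected in the tree, so the decomposition is invalid.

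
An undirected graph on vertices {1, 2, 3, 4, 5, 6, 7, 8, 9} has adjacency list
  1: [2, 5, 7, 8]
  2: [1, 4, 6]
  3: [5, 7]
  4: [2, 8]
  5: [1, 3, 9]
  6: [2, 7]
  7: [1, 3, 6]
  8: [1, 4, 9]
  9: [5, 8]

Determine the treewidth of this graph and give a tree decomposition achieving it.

Each bag holds 4 vertices, so the decomposition has width 3, which upper-bounds the treewidth. For the lower bound: the 4 vertex sets {3,6,7}, {2}, {1}, {4,5,8,9} are disjoint, each induces a connected subgraph, and every pair is joined by at least one edge of G. Contracting each set to a single vertex therefore yields K_{4} as a minor, and since treewidth is minor-monotone, tw(G) ≥ tw(K_{4}) = 3. Hence tw(G) = 3 exactly.

Treewidth 3.
Bags: B1 = {2, 3, 6, 7}  B2 = {1, 2, 3, 7}  B3 = {1, 2, 3, 5}  B4 = {1, 2, 4, 5}  B5 = {1, 4, 5, 8}  B6 = {4, 5, 8, 9}
Tree: B1–B2, B2–B3, B3–B4, B4–B5, B5–B6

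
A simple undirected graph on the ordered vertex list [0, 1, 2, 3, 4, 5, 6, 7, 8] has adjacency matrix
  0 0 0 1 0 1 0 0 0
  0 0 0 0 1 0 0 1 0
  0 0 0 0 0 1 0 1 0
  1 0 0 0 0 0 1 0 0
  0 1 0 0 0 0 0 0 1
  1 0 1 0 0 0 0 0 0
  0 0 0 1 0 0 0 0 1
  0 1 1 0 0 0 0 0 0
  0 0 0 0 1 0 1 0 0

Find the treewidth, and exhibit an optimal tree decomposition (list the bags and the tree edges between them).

Treewidth 2.
Bags: B1 = {1, 4, 8}  B2 = {1, 7, 8}  B3 = {2, 7, 8}  B4 = {2, 5, 8}  B5 = {0, 5, 8}  B6 = {0, 3, 8}  B7 = {3, 6, 8}
Tree: B1–B2, B2–B3, B3–B4, B4–B5, B5–B6, B6–B7

The largest bag has 3 vertices, giving width 2; this decomposition certifies tw(G) ≤ 2. Since 8–4–1–7–2–5–0–3–6–8 is a cycle in G, G is not acyclic. Forests are exactly the graphs of treewidth ≤ 1, so tw(G) ≥ 2. The upper and lower bounds meet at 2, so that is the treewidth.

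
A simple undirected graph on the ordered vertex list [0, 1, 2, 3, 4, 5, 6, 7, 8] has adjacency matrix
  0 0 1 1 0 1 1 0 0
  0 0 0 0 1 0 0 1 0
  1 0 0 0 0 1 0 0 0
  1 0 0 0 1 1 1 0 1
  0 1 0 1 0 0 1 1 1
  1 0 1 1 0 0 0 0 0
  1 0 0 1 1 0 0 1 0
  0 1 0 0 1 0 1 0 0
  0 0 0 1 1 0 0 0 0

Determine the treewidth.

A width-2 tree decomposition is:
Bags: B1 = {0, 3, 6}  B2 = {3, 4, 6}  B3 = {3, 4, 8}  B4 = {4, 6, 7}  B5 = {0, 3, 5}  B6 = {1, 4, 7}  B7 = {0, 2, 5}
Tree: B1–B2, B2–B3, B2–B4, B1–B5, B4–B6, B5–B7
Every bag has size at most 3, so the width is 3 − 1 = 2 and tw(G) ≤ 2. On the other hand G contains the 3-clique {1, 4, 7}. A clique must lie in a single bag of any decomposition, so no decomposition can have width below 2. Combining the bounds, tw(G) = 2.

2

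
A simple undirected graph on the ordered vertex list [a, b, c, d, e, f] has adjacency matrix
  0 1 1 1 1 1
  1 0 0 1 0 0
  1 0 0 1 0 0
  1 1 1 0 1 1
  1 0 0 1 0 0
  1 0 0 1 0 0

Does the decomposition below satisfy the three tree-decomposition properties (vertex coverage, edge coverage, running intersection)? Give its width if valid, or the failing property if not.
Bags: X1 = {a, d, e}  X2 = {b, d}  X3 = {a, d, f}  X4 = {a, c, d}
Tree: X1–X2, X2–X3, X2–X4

No — edge (a,b) lies in no bag.

A tree decomposition must satisfy three properties: every vertex lies in some bag; for every edge, both endpoints lie together in some bag; and for every vertex, the bags containing it form a connected subtree. Here edge (a,b) lies in no bag, so the decomposition is invalid.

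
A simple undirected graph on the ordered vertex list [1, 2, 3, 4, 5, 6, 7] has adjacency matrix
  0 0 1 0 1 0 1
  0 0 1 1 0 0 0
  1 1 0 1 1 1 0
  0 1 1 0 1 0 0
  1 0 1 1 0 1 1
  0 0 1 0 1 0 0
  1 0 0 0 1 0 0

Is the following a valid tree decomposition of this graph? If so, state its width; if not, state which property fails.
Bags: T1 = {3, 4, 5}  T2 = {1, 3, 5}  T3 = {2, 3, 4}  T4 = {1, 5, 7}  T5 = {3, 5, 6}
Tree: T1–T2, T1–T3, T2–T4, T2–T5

Yes; width 2.

Every vertex of G appears in some bag (union = {1, 2, 3, 4, 5, 6, 7}); every edge is covered by a bag; and for each vertex v the set of bags containing v is connected in the bag tree. The decomposition is therefore valid. The largest bag has 3 vertices, so the width is 2.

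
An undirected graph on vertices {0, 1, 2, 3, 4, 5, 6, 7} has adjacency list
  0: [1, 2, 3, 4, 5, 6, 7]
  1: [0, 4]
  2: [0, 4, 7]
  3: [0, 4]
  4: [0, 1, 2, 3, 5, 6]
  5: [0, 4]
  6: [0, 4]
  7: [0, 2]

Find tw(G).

A width-2 tree decomposition is:
Bags: B1 = {0, 2, 4}  B2 = {0, 2, 7}  B3 = {0, 3, 4}  B4 = {0, 4, 5}  B5 = {0, 4, 6}  B6 = {0, 1, 4}
Tree: B1–B2, B1–B3, B1–B4, B4–B5, B1–B6
Each bag holds 3 vertices, so the decomposition has width 2, which upper-bounds the treewidth. Conversely, {0, 1, 4} is a clique of size 3, and the vertices of any clique must share a bag in every tree decomposition; so some bag has ≥ 3 vertices and tw(G) ≥ 2. Hence tw(G) = 2 exactly.

2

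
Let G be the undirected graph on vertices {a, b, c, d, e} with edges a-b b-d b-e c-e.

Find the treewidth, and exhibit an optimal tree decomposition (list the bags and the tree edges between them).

The largest bag has 2 vertices, giving width 1; this decomposition certifies tw(G) ≤ 1. Any graph with an edge has treewidth ≥ 1, and G has the edge b–e. The upper and lower bounds meet at 1, so that is the treewidth.

Treewidth 1.
One optimal decomposition is:
Bags: B1 = {b, e}  B2 = {b, d}  B3 = {a, b}  B4 = {c, e}
Tree: B1–B2, B2–B3, B1–B4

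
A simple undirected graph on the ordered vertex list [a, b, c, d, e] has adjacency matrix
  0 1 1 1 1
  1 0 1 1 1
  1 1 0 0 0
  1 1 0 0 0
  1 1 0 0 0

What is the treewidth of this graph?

A width-2 tree decomposition is:
Bags: B1 = {a, b, c}  B2 = {a, b, e}  B3 = {a, b, d}
Tree: B1–B2, B1–B3
Every bag has size at most 3, so the width is 3 − 1 = 2 and tw(G) ≤ 2. Conversely, {a, b, d} is a clique of size 3, and the vertices of any clique must share a bag in every tree decomposition; so some bag has ≥ 3 vertices and tw(G) ≥ 2. Therefore the treewidth is 2.

2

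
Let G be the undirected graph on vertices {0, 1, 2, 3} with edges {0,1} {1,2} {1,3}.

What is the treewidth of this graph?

A width-1 tree decomposition is:
Bags: B1 = {0, 1}  B2 = {1, 2}  B3 = {1, 3}
Tree: B1–B2, B2–B3
Every bag has size at most 2, so the width is 2 − 1 = 1 and tw(G) ≤ 1. Since G has at least one edge (e.g. 0–1), it is not an edgeless graph, so tw(G) ≥ 1. The upper and lower bounds meet at 1, so that is the treewidth.

1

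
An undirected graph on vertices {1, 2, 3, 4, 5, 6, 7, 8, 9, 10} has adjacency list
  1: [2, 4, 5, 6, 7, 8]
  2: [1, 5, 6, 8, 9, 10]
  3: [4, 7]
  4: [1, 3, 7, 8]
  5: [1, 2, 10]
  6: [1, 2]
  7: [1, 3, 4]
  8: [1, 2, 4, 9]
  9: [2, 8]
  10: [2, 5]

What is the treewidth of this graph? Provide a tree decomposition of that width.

The largest bag has 3 vertices, giving width 2; this decomposition certifies tw(G) ≤ 2. Conversely, {1, 2, 8} is a clique of size 3, and the vertices of any clique must share a bag in every tree decomposition; so some bag has ≥ 3 vertices and tw(G) ≥ 2. Combining the bounds, tw(G) = 2.

Treewidth 2.
One optimal decomposition is:
Bags: B1 = {1, 2, 6}  B2 = {1, 2, 8}  B3 = {1, 4, 8}  B4 = {1, 4, 7}  B5 = {2, 8, 9}  B6 = {3, 4, 7}  B7 = {1, 2, 5}  B8 = {2, 5, 10}
Tree: B1–B2, B2–B3, B3–B4, B2–B5, B4–B6, B1–B7, B7–B8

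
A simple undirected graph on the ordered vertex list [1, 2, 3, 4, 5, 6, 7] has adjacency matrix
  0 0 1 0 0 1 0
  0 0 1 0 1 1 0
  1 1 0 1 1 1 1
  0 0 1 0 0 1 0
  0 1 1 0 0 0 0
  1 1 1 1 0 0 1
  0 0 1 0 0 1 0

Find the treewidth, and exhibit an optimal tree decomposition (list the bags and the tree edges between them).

Every bag has size at most 3, so the width is 3 − 1 = 2 and tw(G) ≤ 2. On the other hand G contains the 3-clique {2, 3, 5}. A clique must lie in a single bag of any decomposition, so no decomposition can have width below 2. Therefore the treewidth is 2.

Treewidth 2.
One optimal decomposition is:
Bags: B1 = {3, 4, 6}  B2 = {2, 3, 6}  B3 = {2, 3, 5}  B4 = {1, 3, 6}  B5 = {3, 6, 7}
Tree: B1–B2, B2–B3, B2–B4, B1–B5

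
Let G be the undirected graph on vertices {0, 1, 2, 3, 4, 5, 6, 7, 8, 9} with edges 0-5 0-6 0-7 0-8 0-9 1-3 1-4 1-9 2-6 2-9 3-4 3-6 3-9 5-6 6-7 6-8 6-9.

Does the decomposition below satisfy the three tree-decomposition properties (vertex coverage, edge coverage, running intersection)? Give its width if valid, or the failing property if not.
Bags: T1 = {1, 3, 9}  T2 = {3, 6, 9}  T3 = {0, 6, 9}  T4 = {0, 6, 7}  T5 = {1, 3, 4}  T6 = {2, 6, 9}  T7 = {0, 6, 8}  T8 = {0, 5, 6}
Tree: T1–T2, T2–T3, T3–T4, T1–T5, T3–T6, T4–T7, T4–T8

Vertex coverage: the bags together contain {0, 1, 2, 3, 4, 5, 6, 7, 8, 9}, the full vertex set. Edge coverage: each edge of G has both endpoints in at least one bag. Running intersection: for every vertex, the bags containing it form a connected subtree. All three properties hold, so this is a valid tree decomposition of width max|bag| − 1 = 2, and hence tw(G) ≤ 2.

Yes; width 2.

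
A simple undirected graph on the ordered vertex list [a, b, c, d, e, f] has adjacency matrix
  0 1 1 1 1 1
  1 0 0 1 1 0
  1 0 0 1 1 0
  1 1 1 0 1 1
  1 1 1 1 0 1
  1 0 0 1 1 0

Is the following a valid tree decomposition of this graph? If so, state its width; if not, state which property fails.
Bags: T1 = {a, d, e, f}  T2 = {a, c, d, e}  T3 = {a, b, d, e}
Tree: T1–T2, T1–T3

Yes; width 3.

Checking the three conditions: (i) the bags cover all of {a, b, c, d, e, f}; (ii) for each edge, some bag contains both endpoints; (iii) the bags containing any fixed vertex form a subtree. All hold, so the decomposition is valid with width 4 − 1 = 3.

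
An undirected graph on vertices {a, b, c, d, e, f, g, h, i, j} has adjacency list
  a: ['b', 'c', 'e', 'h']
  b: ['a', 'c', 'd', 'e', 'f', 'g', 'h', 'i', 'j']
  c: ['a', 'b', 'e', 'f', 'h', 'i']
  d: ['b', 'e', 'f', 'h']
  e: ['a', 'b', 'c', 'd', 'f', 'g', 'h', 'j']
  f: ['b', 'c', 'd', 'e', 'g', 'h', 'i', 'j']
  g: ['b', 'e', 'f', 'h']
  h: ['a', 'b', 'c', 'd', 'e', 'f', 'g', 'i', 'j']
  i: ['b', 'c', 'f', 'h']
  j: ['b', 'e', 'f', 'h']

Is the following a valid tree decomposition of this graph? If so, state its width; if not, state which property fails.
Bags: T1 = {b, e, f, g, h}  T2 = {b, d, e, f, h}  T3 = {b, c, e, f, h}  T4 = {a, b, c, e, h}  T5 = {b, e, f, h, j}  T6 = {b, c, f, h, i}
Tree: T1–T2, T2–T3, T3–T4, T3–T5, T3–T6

Vertex coverage: the bags together contain {a, b, c, d, e, f, g, h, i, j}, the full vertex set. Edge coverage: each edge of G has both endpoints in at least one bag. Running intersection: for every vertex, the bags containing it form a connected subtree. All three properties hold, so this is a valid tree decomposition of width max|bag| − 1 = 4, and hence tw(G) ≤ 4.

Yes; width 4.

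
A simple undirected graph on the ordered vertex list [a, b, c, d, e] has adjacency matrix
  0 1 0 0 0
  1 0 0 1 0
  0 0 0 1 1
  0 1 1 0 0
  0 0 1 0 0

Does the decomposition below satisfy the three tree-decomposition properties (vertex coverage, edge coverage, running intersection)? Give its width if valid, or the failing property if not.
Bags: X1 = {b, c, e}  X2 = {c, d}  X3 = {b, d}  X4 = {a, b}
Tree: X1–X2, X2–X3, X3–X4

A tree decomposition must satisfy three properties: every vertex lies in some bag; for every edge, both endpoints lie together in some bag; and for every vertex, the bags containing it form a connected subtree. Here bags containing vertex b are not connected in the tree, so the decomposition is invalid.

No — bags containing vertex b are not connected in the tree.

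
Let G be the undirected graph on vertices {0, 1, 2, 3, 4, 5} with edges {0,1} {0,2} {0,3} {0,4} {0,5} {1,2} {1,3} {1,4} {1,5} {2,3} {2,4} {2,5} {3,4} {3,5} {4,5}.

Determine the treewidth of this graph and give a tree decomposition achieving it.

Treewidth 5.
One optimal decomposition is:
Bags: B1 = {0, 1, 2, 3, 4, 5}
Tree: (single bag)

With just one bag of size 6, the width is 6 − 1 = 5, so tw(G) ≤ 5. Conversely, {0, 1, 2, 3, 4, 5} is a clique of size 6, and the vertices of any clique must share a bag in every tree decomposition; so some bag has ≥ 6 vertices and tw(G) ≥ 5. Hence tw(G) = 5 exactly.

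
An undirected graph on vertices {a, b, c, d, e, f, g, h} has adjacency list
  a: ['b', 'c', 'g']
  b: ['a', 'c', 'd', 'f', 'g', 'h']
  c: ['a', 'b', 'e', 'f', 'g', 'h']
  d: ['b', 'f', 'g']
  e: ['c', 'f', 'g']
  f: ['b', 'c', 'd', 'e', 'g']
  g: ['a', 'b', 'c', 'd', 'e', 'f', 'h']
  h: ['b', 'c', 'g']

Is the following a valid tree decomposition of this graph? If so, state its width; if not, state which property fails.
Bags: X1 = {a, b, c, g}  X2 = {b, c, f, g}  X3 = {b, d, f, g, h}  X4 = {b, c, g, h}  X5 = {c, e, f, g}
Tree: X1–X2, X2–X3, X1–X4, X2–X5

A tree decomposition must satisfy three properties: every vertex lies in some bag; for every edge, both endpoints lie together in some bag; and for every vertex, the bags containing it form a connected subtree. Here bags containing vertex h are not connected in the tree, so the decomposition is invalid.

No — bags containing vertex h are not connected in the tree.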